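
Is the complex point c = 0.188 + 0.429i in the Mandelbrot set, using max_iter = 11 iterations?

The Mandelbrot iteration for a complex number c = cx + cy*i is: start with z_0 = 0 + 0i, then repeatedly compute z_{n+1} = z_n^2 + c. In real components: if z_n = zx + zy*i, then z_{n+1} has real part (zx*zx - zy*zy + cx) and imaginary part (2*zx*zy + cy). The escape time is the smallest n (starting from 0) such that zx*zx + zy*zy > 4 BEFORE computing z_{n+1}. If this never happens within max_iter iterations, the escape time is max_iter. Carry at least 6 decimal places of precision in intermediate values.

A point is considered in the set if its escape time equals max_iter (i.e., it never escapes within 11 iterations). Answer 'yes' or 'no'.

z_0 = 0 + 0i, c = 0.1880 + 0.4290i
Iter 1: z = 0.1880 + 0.4290i, |z|^2 = 0.2194
Iter 2: z = 0.0393 + 0.5903i, |z|^2 = 0.3500
Iter 3: z = -0.1589 + 0.4754i, |z|^2 = 0.2513
Iter 4: z = -0.0128 + 0.2779i, |z|^2 = 0.0774
Iter 5: z = 0.1109 + 0.4219i, |z|^2 = 0.1903
Iter 6: z = 0.0223 + 0.5226i, |z|^2 = 0.2736
Iter 7: z = -0.0846 + 0.4523i, |z|^2 = 0.2117
Iter 8: z = -0.0094 + 0.3525i, |z|^2 = 0.1243
Iter 9: z = 0.0639 + 0.4224i, |z|^2 = 0.1825
Iter 10: z = 0.0137 + 0.4829i, |z|^2 = 0.2334
Did not escape in 11 iterations → in set

Answer: yes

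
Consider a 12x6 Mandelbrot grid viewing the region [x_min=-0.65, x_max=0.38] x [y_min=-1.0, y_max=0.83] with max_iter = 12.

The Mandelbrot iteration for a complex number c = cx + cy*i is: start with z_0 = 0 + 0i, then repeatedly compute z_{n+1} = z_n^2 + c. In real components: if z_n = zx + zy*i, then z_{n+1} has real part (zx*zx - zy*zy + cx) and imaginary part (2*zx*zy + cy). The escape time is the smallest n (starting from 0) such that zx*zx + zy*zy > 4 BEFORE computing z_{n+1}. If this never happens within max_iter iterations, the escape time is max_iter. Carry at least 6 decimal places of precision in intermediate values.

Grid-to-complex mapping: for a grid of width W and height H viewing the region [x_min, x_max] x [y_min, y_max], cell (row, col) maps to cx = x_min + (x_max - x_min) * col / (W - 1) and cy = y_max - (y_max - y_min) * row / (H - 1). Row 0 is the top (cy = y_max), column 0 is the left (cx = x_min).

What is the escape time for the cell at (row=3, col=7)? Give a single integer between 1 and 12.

Answer: 12

Derivation:
z_0 = 0 + 0i, c = 0.0055 + -0.2680i
Iter 1: z = 0.0055 + -0.2680i, |z|^2 = 0.0719
Iter 2: z = -0.0663 + -0.2709i, |z|^2 = 0.0778
Iter 3: z = -0.0635 + -0.2321i, |z|^2 = 0.0579
Iter 4: z = -0.0444 + -0.2385i, |z|^2 = 0.0589
Iter 5: z = -0.0495 + -0.2468i, |z|^2 = 0.0634
Iter 6: z = -0.0530 + -0.2436i, |z|^2 = 0.0621
Iter 7: z = -0.0511 + -0.2422i, |z|^2 = 0.0613
Iter 8: z = -0.0506 + -0.2433i, |z|^2 = 0.0617
Iter 9: z = -0.0512 + -0.2434i, |z|^2 = 0.0619
Iter 10: z = -0.0512 + -0.2431i, |z|^2 = 0.0617
Iter 11: z = -0.0510 + -0.2431i, |z|^2 = 0.0617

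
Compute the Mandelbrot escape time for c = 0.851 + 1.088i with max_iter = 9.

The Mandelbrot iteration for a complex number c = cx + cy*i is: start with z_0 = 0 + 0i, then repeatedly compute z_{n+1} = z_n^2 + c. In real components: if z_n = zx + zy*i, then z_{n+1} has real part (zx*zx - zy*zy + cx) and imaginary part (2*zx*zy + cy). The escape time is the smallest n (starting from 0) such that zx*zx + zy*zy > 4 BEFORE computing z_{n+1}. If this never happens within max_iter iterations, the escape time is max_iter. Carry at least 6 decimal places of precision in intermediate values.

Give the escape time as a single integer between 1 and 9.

z_0 = 0 + 0i, c = 0.8510 + 1.0880i
Iter 1: z = 0.8510 + 1.0880i, |z|^2 = 1.9079
Iter 2: z = 0.3915 + 2.9398i, |z|^2 = 8.7955
Escaped at iteration 2

Answer: 2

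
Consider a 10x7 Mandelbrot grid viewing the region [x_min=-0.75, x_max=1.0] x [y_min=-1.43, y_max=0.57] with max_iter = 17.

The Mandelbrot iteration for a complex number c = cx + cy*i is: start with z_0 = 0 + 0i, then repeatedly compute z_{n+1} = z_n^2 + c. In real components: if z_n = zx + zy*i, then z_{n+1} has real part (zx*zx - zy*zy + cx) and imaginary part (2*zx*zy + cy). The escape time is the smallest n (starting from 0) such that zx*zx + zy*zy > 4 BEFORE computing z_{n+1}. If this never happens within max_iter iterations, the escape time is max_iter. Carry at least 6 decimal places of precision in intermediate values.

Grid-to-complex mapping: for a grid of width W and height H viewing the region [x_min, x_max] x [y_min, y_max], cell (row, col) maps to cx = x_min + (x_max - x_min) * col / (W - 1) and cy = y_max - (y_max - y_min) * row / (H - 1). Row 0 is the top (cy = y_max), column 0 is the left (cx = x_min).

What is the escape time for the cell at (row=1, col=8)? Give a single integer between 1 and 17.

Answer: 3

Derivation:
z_0 = 0 + 0i, c = 0.8056 + 0.2367i
Iter 1: z = 0.8056 + 0.2367i, |z|^2 = 0.7049
Iter 2: z = 1.3985 + 0.6180i, |z|^2 = 2.3376
Iter 3: z = 2.3794 + 1.9651i, |z|^2 = 9.5229
Escaped at iteration 3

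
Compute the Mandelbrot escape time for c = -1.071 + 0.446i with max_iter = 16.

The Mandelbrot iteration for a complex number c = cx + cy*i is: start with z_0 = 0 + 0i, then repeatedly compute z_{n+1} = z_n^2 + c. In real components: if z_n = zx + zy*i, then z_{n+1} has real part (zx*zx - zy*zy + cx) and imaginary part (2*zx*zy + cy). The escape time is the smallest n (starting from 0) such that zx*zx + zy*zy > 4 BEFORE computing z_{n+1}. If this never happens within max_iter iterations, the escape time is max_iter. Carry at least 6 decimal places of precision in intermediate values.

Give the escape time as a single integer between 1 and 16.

Answer: 5

Derivation:
z_0 = 0 + 0i, c = -1.0710 + 0.4460i
Iter 1: z = -1.0710 + 0.4460i, |z|^2 = 1.3460
Iter 2: z = -0.1229 + -0.5093i, |z|^2 = 0.2745
Iter 3: z = -1.3153 + 0.5712i, |z|^2 = 2.0563
Iter 4: z = 0.3328 + -1.0565i, |z|^2 = 1.2271
Iter 5: z = -2.0765 + -0.2573i, |z|^2 = 4.3780
Escaped at iteration 5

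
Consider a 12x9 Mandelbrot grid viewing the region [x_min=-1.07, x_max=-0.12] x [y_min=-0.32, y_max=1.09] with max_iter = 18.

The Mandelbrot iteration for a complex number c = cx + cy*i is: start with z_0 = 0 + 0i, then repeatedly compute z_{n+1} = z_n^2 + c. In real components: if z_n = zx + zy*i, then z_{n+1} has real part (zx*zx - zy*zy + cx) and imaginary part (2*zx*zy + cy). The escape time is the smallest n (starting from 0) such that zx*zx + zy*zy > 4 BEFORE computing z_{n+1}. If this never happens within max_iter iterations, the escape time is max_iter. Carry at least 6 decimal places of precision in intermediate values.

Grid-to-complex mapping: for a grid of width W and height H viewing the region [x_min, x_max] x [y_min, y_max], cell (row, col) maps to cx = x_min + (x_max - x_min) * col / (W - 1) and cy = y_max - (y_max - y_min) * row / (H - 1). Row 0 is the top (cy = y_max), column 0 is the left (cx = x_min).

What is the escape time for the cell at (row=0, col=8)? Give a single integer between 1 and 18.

z_0 = 0 + 0i, c = -0.3791 + 1.0900i
Iter 1: z = -0.3791 + 1.0900i, |z|^2 = 1.3318
Iter 2: z = -1.4235 + 0.2636i, |z|^2 = 2.0958
Iter 3: z = 1.5777 + 0.3396i, |z|^2 = 2.6046
Iter 4: z = 1.9948 + 2.1616i, |z|^2 = 8.6517
Escaped at iteration 4

Answer: 4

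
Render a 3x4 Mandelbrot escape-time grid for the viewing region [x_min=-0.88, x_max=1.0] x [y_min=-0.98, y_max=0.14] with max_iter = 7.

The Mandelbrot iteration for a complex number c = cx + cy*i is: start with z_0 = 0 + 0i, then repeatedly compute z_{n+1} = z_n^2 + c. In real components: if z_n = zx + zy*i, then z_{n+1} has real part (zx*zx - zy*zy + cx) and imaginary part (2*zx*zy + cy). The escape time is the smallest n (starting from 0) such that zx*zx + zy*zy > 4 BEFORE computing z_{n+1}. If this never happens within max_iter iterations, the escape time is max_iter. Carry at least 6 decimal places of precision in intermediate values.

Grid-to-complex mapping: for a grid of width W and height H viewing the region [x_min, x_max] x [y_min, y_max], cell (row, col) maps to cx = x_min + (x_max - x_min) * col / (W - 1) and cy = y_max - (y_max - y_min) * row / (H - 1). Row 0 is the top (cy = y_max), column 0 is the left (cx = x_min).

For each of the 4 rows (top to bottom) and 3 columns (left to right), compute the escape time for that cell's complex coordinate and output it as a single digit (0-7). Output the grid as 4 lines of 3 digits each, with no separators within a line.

Answer: 772
772
572
352

Derivation:
(row=0, col=0): c = -0.8800 + 0.1400i → escape time 7
(row=0, col=1): c = 0.0600 + 0.1400i → escape time 7
(row=0, col=2): c = 1.0000 + 0.1400i → escape time 2
(row=1, col=0): c = -0.8800 + -0.2333i → escape time 7
(row=1, col=1): c = 0.0600 + -0.2333i → escape time 7
(row=1, col=2): c = 1.0000 + -0.2333i → escape time 2
(row=2, col=0): c = -0.8800 + -0.6067i → escape time 5
(row=2, col=1): c = 0.0600 + -0.6067i → escape time 7
(row=2, col=2): c = 1.0000 + -0.6067i → escape time 2
(row=3, col=0): c = -0.8800 + -0.9800i → escape time 3
(row=3, col=1): c = 0.0600 + -0.9800i → escape time 5
(row=3, col=2): c = 1.0000 + -0.9800i → escape time 2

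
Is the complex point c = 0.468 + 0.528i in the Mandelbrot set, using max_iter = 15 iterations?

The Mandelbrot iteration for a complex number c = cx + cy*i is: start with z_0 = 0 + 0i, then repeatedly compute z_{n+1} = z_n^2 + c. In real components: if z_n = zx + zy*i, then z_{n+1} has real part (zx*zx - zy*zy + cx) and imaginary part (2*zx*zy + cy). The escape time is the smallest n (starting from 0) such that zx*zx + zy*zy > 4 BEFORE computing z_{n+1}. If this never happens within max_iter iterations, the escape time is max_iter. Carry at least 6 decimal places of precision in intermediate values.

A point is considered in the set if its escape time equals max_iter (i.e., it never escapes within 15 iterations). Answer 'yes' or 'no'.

z_0 = 0 + 0i, c = 0.4680 + 0.5280i
Iter 1: z = 0.4680 + 0.5280i, |z|^2 = 0.4978
Iter 2: z = 0.4082 + 1.0222i, |z|^2 = 1.2116
Iter 3: z = -0.4102 + 1.3626i, |z|^2 = 2.0250
Iter 4: z = -1.2204 + -0.5900i, |z|^2 = 1.8375
Iter 5: z = 1.6093 + 1.9681i, |z|^2 = 6.4633
Escaped at iteration 5

Answer: no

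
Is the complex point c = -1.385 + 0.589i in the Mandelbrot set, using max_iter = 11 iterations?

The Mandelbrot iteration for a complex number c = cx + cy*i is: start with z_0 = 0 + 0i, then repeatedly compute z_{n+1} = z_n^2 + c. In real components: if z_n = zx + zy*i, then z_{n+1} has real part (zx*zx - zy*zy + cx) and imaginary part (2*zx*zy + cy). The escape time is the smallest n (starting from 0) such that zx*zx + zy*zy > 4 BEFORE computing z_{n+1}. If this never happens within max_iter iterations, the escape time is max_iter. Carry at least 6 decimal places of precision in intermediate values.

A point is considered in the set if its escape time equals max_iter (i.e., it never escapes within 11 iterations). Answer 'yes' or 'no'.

z_0 = 0 + 0i, c = -1.3850 + 0.5890i
Iter 1: z = -1.3850 + 0.5890i, |z|^2 = 2.2651
Iter 2: z = 0.1863 + -1.0425i, |z|^2 = 1.1216
Iter 3: z = -2.4372 + 0.2005i, |z|^2 = 5.9800
Escaped at iteration 3

Answer: no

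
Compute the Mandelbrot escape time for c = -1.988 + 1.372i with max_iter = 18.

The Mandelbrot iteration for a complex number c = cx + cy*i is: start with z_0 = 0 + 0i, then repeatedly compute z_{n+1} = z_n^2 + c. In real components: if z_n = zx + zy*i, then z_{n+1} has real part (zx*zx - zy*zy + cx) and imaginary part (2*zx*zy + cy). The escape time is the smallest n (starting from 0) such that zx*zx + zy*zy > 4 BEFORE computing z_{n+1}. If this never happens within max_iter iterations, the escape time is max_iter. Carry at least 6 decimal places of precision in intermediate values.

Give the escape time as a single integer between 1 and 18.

z_0 = 0 + 0i, c = -1.9880 + 1.3720i
Iter 1: z = -1.9880 + 1.3720i, |z|^2 = 5.8345
Escaped at iteration 1

Answer: 1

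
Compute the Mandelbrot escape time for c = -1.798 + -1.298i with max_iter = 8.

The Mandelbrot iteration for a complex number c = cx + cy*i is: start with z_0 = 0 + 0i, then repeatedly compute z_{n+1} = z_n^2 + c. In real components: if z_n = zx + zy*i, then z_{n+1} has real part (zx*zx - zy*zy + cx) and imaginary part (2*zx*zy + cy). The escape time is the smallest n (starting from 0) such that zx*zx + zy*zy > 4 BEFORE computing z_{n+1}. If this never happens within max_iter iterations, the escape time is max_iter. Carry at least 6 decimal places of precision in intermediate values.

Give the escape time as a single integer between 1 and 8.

z_0 = 0 + 0i, c = -1.7980 + -1.2980i
Iter 1: z = -1.7980 + -1.2980i, |z|^2 = 4.9176
Escaped at iteration 1

Answer: 1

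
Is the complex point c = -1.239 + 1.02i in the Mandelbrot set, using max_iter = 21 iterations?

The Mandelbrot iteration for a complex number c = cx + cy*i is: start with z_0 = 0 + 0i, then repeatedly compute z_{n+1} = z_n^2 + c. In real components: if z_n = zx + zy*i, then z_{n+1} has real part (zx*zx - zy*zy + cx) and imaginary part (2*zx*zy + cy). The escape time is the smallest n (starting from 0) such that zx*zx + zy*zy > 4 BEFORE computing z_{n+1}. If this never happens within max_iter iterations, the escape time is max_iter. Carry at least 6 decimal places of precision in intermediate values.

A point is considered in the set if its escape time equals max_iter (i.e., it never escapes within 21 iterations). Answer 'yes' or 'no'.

z_0 = 0 + 0i, c = -1.2390 + 1.0200i
Iter 1: z = -1.2390 + 1.0200i, |z|^2 = 2.5755
Iter 2: z = -0.7443 + -1.5076i, |z|^2 = 2.8267
Iter 3: z = -2.9578 + 3.2641i, |z|^2 = 19.4028
Escaped at iteration 3

Answer: no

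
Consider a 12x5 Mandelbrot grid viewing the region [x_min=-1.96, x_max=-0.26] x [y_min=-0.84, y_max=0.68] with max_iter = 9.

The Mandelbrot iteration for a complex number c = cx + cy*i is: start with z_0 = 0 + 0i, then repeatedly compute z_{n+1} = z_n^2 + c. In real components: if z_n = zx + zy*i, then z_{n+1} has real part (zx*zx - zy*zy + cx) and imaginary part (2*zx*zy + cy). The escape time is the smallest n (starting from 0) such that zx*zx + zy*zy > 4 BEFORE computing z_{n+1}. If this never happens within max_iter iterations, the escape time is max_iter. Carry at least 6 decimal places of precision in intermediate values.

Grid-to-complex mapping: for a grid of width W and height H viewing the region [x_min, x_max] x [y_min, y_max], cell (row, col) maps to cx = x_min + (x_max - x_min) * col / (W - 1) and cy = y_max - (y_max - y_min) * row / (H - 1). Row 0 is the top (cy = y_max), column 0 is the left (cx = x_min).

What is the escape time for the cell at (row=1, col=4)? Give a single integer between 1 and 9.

z_0 = 0 + 0i, c = -1.3418 + 0.3000i
Iter 1: z = -1.3418 + 0.3000i, |z|^2 = 1.8905
Iter 2: z = 0.3687 + -0.5051i, |z|^2 = 0.3910
Iter 3: z = -1.4610 + -0.0724i, |z|^2 = 2.1398
Iter 4: z = 0.7875 + 0.5116i, |z|^2 = 0.8819
Iter 5: z = -0.9833 + 1.1058i, |z|^2 = 2.1897
Iter 6: z = -1.5977 + -1.8747i, |z|^2 = 6.0671
Escaped at iteration 6

Answer: 6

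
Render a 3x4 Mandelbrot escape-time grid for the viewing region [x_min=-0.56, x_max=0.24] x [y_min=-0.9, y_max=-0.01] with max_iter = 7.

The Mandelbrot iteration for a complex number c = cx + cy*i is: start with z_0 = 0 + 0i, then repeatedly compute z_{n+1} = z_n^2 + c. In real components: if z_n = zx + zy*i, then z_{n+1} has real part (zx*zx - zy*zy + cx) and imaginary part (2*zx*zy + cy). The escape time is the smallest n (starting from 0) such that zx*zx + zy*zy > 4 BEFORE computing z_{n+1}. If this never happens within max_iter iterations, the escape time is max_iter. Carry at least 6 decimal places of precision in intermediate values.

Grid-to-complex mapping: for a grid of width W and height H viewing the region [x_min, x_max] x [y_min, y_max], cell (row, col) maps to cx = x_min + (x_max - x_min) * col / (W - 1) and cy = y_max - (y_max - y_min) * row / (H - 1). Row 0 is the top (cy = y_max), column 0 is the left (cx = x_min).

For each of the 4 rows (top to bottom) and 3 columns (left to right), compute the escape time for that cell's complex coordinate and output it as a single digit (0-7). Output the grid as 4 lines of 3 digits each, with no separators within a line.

(row=0, col=0): c = -0.5600 + -0.0100i → escape time 7
(row=0, col=1): c = -0.1600 + -0.0100i → escape time 7
(row=0, col=2): c = 0.2400 + -0.0100i → escape time 7
(row=1, col=0): c = -0.5600 + -0.3067i → escape time 7
(row=1, col=1): c = -0.1600 + -0.3067i → escape time 7
(row=1, col=2): c = 0.2400 + -0.3067i → escape time 7
(row=2, col=0): c = -0.5600 + -0.6033i → escape time 7
(row=2, col=1): c = -0.1600 + -0.6033i → escape time 7
(row=2, col=2): c = 0.2400 + -0.6033i → escape time 7
(row=3, col=0): c = -0.5600 + -0.9000i → escape time 4
(row=3, col=1): c = -0.1600 + -0.9000i → escape time 7
(row=3, col=2): c = 0.2400 + -0.9000i → escape time 4

Answer: 777
777
777
474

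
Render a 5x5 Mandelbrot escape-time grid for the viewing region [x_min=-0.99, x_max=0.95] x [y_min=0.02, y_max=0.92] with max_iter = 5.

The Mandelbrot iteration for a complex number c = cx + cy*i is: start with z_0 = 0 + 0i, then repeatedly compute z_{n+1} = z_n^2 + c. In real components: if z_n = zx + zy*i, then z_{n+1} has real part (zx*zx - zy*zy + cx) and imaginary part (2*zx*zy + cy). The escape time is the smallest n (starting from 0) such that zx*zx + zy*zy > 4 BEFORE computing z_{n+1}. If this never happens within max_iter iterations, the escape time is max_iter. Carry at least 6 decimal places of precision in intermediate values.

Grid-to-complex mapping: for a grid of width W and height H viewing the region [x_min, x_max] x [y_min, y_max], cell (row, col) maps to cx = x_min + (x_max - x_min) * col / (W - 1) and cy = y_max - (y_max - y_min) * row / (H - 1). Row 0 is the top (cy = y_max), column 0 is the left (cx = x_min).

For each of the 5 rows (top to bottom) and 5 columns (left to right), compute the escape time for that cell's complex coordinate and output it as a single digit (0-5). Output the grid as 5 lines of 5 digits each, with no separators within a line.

(row=0, col=0): c = -0.9900 + 0.9200i → escape time 3
(row=0, col=1): c = -0.5050 + 0.9200i → escape time 4
(row=0, col=2): c = -0.0200 + 0.9200i → escape time 5
(row=0, col=3): c = 0.4650 + 0.9200i → escape time 3
(row=0, col=4): c = 0.9500 + 0.9200i → escape time 2
(row=1, col=0): c = -0.9900 + 0.6950i → escape time 4
(row=1, col=1): c = -0.5050 + 0.6950i → escape time 5
(row=1, col=2): c = -0.0200 + 0.6950i → escape time 5
(row=1, col=3): c = 0.4650 + 0.6950i → escape time 4
(row=1, col=4): c = 0.9500 + 0.6950i → escape time 2
(row=2, col=0): c = -0.9900 + 0.4700i → escape time 5
(row=2, col=1): c = -0.5050 + 0.4700i → escape time 5
(row=2, col=2): c = -0.0200 + 0.4700i → escape time 5
(row=2, col=3): c = 0.4650 + 0.4700i → escape time 5
(row=2, col=4): c = 0.9500 + 0.4700i → escape time 2
(row=3, col=0): c = -0.9900 + 0.2450i → escape time 5
(row=3, col=1): c = -0.5050 + 0.2450i → escape time 5
(row=3, col=2): c = -0.0200 + 0.2450i → escape time 5
(row=3, col=3): c = 0.4650 + 0.2450i → escape time 5
(row=3, col=4): c = 0.9500 + 0.2450i → escape time 3
(row=4, col=0): c = -0.9900 + 0.0200i → escape time 5
(row=4, col=1): c = -0.5050 + 0.0200i → escape time 5
(row=4, col=2): c = -0.0200 + 0.0200i → escape time 5
(row=4, col=3): c = 0.4650 + 0.0200i → escape time 5
(row=4, col=4): c = 0.9500 + 0.0200i → escape time 3

Answer: 34532
45542
55552
55553
55553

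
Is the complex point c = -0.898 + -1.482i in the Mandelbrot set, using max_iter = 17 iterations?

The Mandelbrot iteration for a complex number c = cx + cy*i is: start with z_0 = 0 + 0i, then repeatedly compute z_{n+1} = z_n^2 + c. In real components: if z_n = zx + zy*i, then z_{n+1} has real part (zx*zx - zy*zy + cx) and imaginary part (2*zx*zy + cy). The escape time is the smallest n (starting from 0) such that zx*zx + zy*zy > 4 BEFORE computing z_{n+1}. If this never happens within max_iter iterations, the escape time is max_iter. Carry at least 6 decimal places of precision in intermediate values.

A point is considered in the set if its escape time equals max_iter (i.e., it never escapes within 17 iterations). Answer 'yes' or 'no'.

z_0 = 0 + 0i, c = -0.8980 + -1.4820i
Iter 1: z = -0.8980 + -1.4820i, |z|^2 = 3.0027
Iter 2: z = -2.2879 + 1.1797i, |z|^2 = 6.6262
Escaped at iteration 2

Answer: no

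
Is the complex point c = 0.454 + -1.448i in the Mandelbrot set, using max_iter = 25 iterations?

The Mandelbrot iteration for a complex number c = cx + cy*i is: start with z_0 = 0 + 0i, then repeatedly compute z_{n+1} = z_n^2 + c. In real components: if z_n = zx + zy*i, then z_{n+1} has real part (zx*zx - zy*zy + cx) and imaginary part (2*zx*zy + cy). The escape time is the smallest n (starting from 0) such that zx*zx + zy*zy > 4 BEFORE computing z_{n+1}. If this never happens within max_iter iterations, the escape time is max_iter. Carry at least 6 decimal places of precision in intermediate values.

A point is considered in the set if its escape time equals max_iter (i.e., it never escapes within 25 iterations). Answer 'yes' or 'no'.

z_0 = 0 + 0i, c = 0.4540 + -1.4480i
Iter 1: z = 0.4540 + -1.4480i, |z|^2 = 2.3028
Iter 2: z = -1.4366 + -2.7628i, |z|^2 = 9.6968
Escaped at iteration 2

Answer: no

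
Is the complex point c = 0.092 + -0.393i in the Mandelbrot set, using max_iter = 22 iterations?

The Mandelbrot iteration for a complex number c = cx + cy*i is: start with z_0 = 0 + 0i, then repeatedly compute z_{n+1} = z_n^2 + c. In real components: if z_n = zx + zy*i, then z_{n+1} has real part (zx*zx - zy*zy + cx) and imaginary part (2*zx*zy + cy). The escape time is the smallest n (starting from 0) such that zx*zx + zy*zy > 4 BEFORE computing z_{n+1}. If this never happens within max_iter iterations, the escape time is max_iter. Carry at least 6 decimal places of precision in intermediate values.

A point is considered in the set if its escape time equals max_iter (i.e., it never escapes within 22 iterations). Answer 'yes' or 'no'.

Answer: yes

Derivation:
z_0 = 0 + 0i, c = 0.0920 + -0.3930i
Iter 1: z = 0.0920 + -0.3930i, |z|^2 = 0.1629
Iter 2: z = -0.0540 + -0.4653i, |z|^2 = 0.2194
Iter 3: z = -0.1216 + -0.3428i, |z|^2 = 0.1323
Iter 4: z = -0.0107 + -0.3096i, |z|^2 = 0.0960
Iter 5: z = -0.0038 + -0.3864i, |z|^2 = 0.1493
Iter 6: z = -0.0573 + -0.3901i, |z|^2 = 0.1555
Iter 7: z = -0.0569 + -0.3483i, |z|^2 = 0.1246
Iter 8: z = -0.0261 + -0.3534i, |z|^2 = 0.1255
Iter 9: z = -0.0322 + -0.3746i, |z|^2 = 0.1413
Iter 10: z = -0.0473 + -0.3689i, |z|^2 = 0.1383
Iter 11: z = -0.0418 + -0.3581i, |z|^2 = 0.1300
Iter 12: z = -0.0345 + -0.3630i, |z|^2 = 0.1330
Iter 13: z = -0.0386 + -0.3679i, |z|^2 = 0.1369
Iter 14: z = -0.0419 + -0.3646i, |z|^2 = 0.1347
Iter 15: z = -0.0392 + -0.3625i, |z|^2 = 0.1329
Iter 16: z = -0.0378 + -0.3646i, |z|^2 = 0.1344
Iter 17: z = -0.0395 + -0.3654i, |z|^2 = 0.1351
Iter 18: z = -0.0400 + -0.3641i, |z|^2 = 0.1342
Iter 19: z = -0.0390 + -0.3639i, |z|^2 = 0.1339
Iter 20: z = -0.0389 + -0.3646i, |z|^2 = 0.1345
Iter 21: z = -0.0394 + -0.3646i, |z|^2 = 0.1345
Did not escape in 22 iterations → in set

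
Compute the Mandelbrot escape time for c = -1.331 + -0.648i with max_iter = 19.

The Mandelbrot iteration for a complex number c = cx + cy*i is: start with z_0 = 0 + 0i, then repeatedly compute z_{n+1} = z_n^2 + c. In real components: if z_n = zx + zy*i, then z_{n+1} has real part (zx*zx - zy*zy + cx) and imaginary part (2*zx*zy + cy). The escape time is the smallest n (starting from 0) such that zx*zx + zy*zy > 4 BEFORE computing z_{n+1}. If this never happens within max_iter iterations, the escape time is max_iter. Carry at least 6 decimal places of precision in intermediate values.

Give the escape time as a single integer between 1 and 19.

z_0 = 0 + 0i, c = -1.3310 + -0.6480i
Iter 1: z = -1.3310 + -0.6480i, |z|^2 = 2.1915
Iter 2: z = 0.0207 + 1.0770i, |z|^2 = 1.1603
Iter 3: z = -2.4905 + -0.6035i, |z|^2 = 6.5666
Escaped at iteration 3

Answer: 3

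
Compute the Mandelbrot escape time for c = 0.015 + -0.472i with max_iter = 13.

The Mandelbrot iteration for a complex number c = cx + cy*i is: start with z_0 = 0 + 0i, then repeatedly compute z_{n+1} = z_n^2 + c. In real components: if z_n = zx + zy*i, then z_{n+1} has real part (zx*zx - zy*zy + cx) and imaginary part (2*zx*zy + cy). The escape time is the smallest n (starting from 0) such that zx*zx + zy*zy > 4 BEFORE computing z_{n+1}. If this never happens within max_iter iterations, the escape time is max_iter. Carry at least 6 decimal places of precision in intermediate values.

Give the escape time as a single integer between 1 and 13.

z_0 = 0 + 0i, c = 0.0150 + -0.4720i
Iter 1: z = 0.0150 + -0.4720i, |z|^2 = 0.2230
Iter 2: z = -0.2076 + -0.4862i, |z|^2 = 0.2794
Iter 3: z = -0.1783 + -0.2702i, |z|^2 = 0.1048
Iter 4: z = -0.0262 + -0.3757i, |z|^2 = 0.1418
Iter 5: z = -0.1254 + -0.4523i, |z|^2 = 0.2203
Iter 6: z = -0.1738 + -0.3585i, |z|^2 = 0.1588
Iter 7: z = -0.0833 + -0.3473i, |z|^2 = 0.1276
Iter 8: z = -0.0987 + -0.4141i, |z|^2 = 0.1812
Iter 9: z = -0.1467 + -0.3902i, |z|^2 = 0.1738
Iter 10: z = -0.1158 + -0.3575i, |z|^2 = 0.1412
Iter 11: z = -0.0994 + -0.3892i, |z|^2 = 0.1614
Iter 12: z = -0.1266 + -0.3946i, |z|^2 = 0.1718

Answer: 13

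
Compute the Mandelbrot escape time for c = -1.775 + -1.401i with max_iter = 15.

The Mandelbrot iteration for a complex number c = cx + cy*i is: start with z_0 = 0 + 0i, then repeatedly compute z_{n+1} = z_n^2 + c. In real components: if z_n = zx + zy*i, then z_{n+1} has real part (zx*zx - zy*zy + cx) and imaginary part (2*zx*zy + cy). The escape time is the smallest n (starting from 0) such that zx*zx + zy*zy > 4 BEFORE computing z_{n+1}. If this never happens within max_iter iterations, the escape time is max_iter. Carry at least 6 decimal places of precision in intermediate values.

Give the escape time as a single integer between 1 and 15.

Answer: 1

Derivation:
z_0 = 0 + 0i, c = -1.7750 + -1.4010i
Iter 1: z = -1.7750 + -1.4010i, |z|^2 = 5.1134
Escaped at iteration 1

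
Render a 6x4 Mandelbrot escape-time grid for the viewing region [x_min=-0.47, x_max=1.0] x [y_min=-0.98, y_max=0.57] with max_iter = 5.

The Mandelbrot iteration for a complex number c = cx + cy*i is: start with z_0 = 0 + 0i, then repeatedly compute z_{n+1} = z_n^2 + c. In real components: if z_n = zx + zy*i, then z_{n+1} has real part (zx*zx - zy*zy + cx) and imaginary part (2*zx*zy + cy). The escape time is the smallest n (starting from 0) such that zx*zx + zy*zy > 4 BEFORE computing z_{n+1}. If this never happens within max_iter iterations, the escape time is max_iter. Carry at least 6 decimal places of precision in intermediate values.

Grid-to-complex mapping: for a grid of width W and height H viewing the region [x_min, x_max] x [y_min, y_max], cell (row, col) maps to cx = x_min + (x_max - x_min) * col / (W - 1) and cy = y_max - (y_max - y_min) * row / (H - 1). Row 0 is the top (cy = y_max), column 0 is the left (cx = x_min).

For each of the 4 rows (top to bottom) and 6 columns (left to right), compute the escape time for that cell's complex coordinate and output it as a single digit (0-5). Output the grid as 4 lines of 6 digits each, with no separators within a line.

(row=0, col=0): c = -0.4700 + 0.5700i → escape time 5
(row=0, col=1): c = -0.1760 + 0.5700i → escape time 5
(row=0, col=2): c = 0.1180 + 0.5700i → escape time 5
(row=0, col=3): c = 0.4120 + 0.5700i → escape time 5
(row=0, col=4): c = 0.7060 + 0.5700i → escape time 3
(row=0, col=5): c = 1.0000 + 0.5700i → escape time 2
(row=1, col=0): c = -0.4700 + 0.0533i → escape time 5
(row=1, col=1): c = -0.1760 + 0.0533i → escape time 5
(row=1, col=2): c = 0.1180 + 0.0533i → escape time 5
(row=1, col=3): c = 0.4120 + 0.0533i → escape time 5
(row=1, col=4): c = 0.7060 + 0.0533i → escape time 3
(row=1, col=5): c = 1.0000 + 0.0533i → escape time 2
(row=2, col=0): c = -0.4700 + -0.4633i → escape time 5
(row=2, col=1): c = -0.1760 + -0.4633i → escape time 5
(row=2, col=2): c = 0.1180 + -0.4633i → escape time 5
(row=2, col=3): c = 0.4120 + -0.4633i → escape time 5
(row=2, col=4): c = 0.7060 + -0.4633i → escape time 3
(row=2, col=5): c = 1.0000 + -0.4633i → escape time 2
(row=3, col=0): c = -0.4700 + -0.9800i → escape time 4
(row=3, col=1): c = -0.1760 + -0.9800i → escape time 5
(row=3, col=2): c = 0.1180 + -0.9800i → escape time 4
(row=3, col=3): c = 0.4120 + -0.9800i → escape time 3
(row=3, col=4): c = 0.7060 + -0.9800i → escape time 2
(row=3, col=5): c = 1.0000 + -0.9800i → escape time 2

Answer: 555532
555532
555532
454322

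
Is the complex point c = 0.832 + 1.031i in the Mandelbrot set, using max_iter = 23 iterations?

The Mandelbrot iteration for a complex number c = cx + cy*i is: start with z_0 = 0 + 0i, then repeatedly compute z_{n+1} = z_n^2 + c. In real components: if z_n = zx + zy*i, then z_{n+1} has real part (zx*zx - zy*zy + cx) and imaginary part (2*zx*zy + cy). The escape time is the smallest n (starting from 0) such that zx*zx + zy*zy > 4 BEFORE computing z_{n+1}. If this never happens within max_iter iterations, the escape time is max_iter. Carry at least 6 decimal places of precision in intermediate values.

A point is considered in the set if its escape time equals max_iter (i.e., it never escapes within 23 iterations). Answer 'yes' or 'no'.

z_0 = 0 + 0i, c = 0.8320 + 1.0310i
Iter 1: z = 0.8320 + 1.0310i, |z|^2 = 1.7552
Iter 2: z = 0.4613 + 2.7466i, |z|^2 = 7.7565
Escaped at iteration 2

Answer: no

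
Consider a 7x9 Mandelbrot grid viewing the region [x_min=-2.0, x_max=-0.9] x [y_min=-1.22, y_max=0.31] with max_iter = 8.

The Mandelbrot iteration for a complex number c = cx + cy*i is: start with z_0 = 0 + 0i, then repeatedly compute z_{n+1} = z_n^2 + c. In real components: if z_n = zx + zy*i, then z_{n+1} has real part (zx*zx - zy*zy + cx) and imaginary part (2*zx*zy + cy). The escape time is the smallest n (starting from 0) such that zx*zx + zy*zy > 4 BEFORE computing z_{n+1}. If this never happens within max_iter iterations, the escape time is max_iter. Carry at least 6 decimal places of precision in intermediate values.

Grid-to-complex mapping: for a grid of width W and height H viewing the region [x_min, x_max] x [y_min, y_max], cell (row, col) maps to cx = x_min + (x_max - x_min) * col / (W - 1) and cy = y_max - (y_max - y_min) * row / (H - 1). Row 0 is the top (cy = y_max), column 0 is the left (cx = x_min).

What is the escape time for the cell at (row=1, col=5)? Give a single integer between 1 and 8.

z_0 = 0 + 0i, c = -1.0833 + 0.1187i
Iter 1: z = -1.0833 + 0.1187i, |z|^2 = 1.1877
Iter 2: z = 0.0762 + -0.1385i, |z|^2 = 0.0250
Iter 3: z = -1.0967 + 0.0976i, |z|^2 = 1.2123
Iter 4: z = 0.1099 + -0.0954i, |z|^2 = 0.0212
Iter 5: z = -1.0804 + 0.0978i, |z|^2 = 1.1767
Iter 6: z = 0.0743 + -0.0925i, |z|^2 = 0.0141
Iter 7: z = -1.0864 + 0.1050i, |z|^2 = 1.1912

Answer: 8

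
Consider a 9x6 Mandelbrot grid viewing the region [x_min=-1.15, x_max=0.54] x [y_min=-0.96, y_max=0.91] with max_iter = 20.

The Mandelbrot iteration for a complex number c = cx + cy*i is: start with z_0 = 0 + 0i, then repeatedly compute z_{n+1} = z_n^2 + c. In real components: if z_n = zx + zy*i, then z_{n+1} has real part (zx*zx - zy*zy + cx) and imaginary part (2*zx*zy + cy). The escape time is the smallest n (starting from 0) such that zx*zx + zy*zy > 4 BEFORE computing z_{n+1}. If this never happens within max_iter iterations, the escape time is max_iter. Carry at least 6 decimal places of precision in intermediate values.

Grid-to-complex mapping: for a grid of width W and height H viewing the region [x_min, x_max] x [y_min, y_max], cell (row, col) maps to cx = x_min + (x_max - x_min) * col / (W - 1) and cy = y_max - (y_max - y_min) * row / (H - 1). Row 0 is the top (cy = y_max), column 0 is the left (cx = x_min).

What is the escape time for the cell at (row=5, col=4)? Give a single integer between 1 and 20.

z_0 = 0 + 0i, c = -0.3050 + -0.9600i
Iter 1: z = -0.3050 + -0.9600i, |z|^2 = 1.0146
Iter 2: z = -1.1336 + -0.3744i, |z|^2 = 1.4252
Iter 3: z = 0.8398 + -0.1112i, |z|^2 = 0.7177
Iter 4: z = 0.3879 + -1.1467i, |z|^2 = 1.4655
Iter 5: z = -1.4695 + -1.8497i, |z|^2 = 5.5809
Escaped at iteration 5

Answer: 5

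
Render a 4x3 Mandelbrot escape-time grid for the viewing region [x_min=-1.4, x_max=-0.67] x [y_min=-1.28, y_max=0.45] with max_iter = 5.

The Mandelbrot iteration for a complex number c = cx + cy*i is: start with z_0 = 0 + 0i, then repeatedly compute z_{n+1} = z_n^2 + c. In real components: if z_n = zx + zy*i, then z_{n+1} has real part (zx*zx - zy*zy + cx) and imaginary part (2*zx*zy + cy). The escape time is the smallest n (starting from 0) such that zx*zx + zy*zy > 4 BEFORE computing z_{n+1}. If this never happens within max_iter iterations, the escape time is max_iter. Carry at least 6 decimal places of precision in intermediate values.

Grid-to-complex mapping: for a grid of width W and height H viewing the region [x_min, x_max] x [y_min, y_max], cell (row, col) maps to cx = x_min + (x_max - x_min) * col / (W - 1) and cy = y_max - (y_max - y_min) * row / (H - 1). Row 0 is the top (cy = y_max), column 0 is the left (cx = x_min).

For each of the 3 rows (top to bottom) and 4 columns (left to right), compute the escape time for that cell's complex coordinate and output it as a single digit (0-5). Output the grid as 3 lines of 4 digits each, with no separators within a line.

Answer: 4555
4555
2223

Derivation:
(row=0, col=0): c = -1.4000 + 0.4500i → escape time 4
(row=0, col=1): c = -1.1567 + 0.4500i → escape time 5
(row=0, col=2): c = -0.9133 + 0.4500i → escape time 5
(row=0, col=3): c = -0.6700 + 0.4500i → escape time 5
(row=1, col=0): c = -1.4000 + -0.4150i → escape time 4
(row=1, col=1): c = -1.1567 + -0.4150i → escape time 5
(row=1, col=2): c = -0.9133 + -0.4150i → escape time 5
(row=1, col=3): c = -0.6700 + -0.4150i → escape time 5
(row=2, col=0): c = -1.4000 + -1.2800i → escape time 2
(row=2, col=1): c = -1.1567 + -1.2800i → escape time 2
(row=2, col=2): c = -0.9133 + -1.2800i → escape time 2
(row=2, col=3): c = -0.6700 + -1.2800i → escape time 3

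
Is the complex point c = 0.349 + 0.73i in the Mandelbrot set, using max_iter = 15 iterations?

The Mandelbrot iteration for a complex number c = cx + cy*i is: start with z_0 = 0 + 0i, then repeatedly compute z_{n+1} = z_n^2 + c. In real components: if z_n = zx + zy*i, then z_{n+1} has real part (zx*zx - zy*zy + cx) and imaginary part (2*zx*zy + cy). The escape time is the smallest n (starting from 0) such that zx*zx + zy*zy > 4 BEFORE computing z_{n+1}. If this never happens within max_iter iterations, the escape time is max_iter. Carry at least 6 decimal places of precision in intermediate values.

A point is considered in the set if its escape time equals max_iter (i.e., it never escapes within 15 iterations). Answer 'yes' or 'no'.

z_0 = 0 + 0i, c = 0.3490 + 0.7300i
Iter 1: z = 0.3490 + 0.7300i, |z|^2 = 0.6547
Iter 2: z = -0.0621 + 1.2395i, |z|^2 = 1.5403
Iter 3: z = -1.1836 + 0.5761i, |z|^2 = 1.7328
Iter 4: z = 1.4181 + -0.6336i, |z|^2 = 2.4124
Iter 5: z = 1.9585 + -1.0671i, |z|^2 = 4.9742
Escaped at iteration 5

Answer: no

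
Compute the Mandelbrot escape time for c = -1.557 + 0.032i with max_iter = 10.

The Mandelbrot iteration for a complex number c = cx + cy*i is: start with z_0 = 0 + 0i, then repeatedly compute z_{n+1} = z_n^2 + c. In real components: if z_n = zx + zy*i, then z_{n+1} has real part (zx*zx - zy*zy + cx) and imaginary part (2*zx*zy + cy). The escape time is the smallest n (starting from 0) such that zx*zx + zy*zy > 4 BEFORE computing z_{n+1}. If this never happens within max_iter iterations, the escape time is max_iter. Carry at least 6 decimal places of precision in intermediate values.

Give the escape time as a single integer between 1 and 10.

z_0 = 0 + 0i, c = -1.5570 + 0.0320i
Iter 1: z = -1.5570 + 0.0320i, |z|^2 = 2.4253
Iter 2: z = 0.8662 + -0.0676i, |z|^2 = 0.7549
Iter 3: z = -0.8112 + -0.0852i, |z|^2 = 0.6654
Iter 4: z = -0.9062 + 0.1702i, |z|^2 = 0.8501
Iter 5: z = -0.7648 + -0.2765i, |z|^2 = 0.6614
Iter 6: z = -1.0485 + 0.4550i, |z|^2 = 1.3063
Iter 7: z = -0.6647 + -0.9221i, |z|^2 = 1.2920
Iter 8: z = -1.9653 + 1.2578i, |z|^2 = 5.4446
Escaped at iteration 8

Answer: 8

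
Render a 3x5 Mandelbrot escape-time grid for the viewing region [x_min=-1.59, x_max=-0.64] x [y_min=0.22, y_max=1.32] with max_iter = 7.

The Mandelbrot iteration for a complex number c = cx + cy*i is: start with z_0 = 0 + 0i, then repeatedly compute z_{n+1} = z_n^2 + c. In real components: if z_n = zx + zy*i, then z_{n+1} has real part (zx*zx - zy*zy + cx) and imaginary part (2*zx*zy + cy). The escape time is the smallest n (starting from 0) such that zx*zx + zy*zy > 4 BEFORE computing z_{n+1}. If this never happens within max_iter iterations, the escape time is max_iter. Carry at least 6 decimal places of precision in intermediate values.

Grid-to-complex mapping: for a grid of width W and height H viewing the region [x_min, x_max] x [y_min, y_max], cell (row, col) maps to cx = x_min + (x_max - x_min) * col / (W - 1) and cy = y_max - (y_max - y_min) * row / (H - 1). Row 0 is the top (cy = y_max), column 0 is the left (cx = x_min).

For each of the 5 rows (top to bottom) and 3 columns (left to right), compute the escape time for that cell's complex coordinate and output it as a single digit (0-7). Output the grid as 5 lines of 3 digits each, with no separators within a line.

(row=0, col=0): c = -1.5900 + 1.3200i → escape time 1
(row=0, col=1): c = -1.1150 + 1.3200i → escape time 2
(row=0, col=2): c = -0.6400 + 1.3200i → escape time 2
(row=1, col=0): c = -1.5900 + 1.0450i → escape time 2
(row=1, col=1): c = -1.1150 + 1.0450i → escape time 3
(row=1, col=2): c = -0.6400 + 1.0450i → escape time 3
(row=2, col=0): c = -1.5900 + 0.7700i → escape time 3
(row=2, col=1): c = -1.1150 + 0.7700i → escape time 3
(row=2, col=2): c = -0.6400 + 0.7700i → escape time 4
(row=3, col=0): c = -1.5900 + 0.4950i → escape time 3
(row=3, col=1): c = -1.1150 + 0.4950i → escape time 5
(row=3, col=2): c = -0.6400 + 0.4950i → escape time 7
(row=4, col=0): c = -1.5900 + 0.2200i → escape time 5
(row=4, col=1): c = -1.1150 + 0.2200i → escape time 7
(row=4, col=2): c = -0.6400 + 0.2200i → escape time 7

Answer: 122
233
334
357
577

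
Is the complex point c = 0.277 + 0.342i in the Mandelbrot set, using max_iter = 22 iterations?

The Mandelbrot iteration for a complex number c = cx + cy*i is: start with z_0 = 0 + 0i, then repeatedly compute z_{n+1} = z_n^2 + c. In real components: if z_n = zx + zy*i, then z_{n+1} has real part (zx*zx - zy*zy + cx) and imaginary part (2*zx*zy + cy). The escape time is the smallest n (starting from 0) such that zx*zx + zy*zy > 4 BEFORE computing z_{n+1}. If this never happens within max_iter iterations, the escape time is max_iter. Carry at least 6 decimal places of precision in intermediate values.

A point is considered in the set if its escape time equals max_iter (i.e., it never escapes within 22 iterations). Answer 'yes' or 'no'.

Answer: yes

Derivation:
z_0 = 0 + 0i, c = 0.2770 + 0.3420i
Iter 1: z = 0.2770 + 0.3420i, |z|^2 = 0.1937
Iter 2: z = 0.2368 + 0.5315i, |z|^2 = 0.3385
Iter 3: z = 0.0506 + 0.5937i, |z|^2 = 0.3550
Iter 4: z = -0.0729 + 0.4021i, |z|^2 = 0.1670
Iter 5: z = 0.1206 + 0.2834i, |z|^2 = 0.0949
Iter 6: z = 0.2112 + 0.4104i, |z|^2 = 0.2130
Iter 7: z = 0.1532 + 0.5154i, |z|^2 = 0.2891
Iter 8: z = 0.0349 + 0.4999i, |z|^2 = 0.2511
Iter 9: z = 0.0283 + 0.3769i, |z|^2 = 0.1428
Iter 10: z = 0.1358 + 0.3633i, |z|^2 = 0.1504
Iter 11: z = 0.1634 + 0.4407i, |z|^2 = 0.2209
Iter 12: z = 0.1095 + 0.4860i, |z|^2 = 0.2482
Iter 13: z = 0.0528 + 0.4485i, |z|^2 = 0.2039
Iter 14: z = 0.0787 + 0.3893i, |z|^2 = 0.1578
Iter 15: z = 0.1316 + 0.4032i, |z|^2 = 0.1799
Iter 16: z = 0.1317 + 0.4481i, |z|^2 = 0.2182
Iter 17: z = 0.0935 + 0.4601i, |z|^2 = 0.2204
Iter 18: z = 0.0741 + 0.4280i, |z|^2 = 0.1887
Iter 19: z = 0.0993 + 0.4054i, |z|^2 = 0.1742
Iter 20: z = 0.1225 + 0.4225i, |z|^2 = 0.1935
Iter 21: z = 0.1135 + 0.4455i, |z|^2 = 0.2113
Did not escape in 22 iterations → in set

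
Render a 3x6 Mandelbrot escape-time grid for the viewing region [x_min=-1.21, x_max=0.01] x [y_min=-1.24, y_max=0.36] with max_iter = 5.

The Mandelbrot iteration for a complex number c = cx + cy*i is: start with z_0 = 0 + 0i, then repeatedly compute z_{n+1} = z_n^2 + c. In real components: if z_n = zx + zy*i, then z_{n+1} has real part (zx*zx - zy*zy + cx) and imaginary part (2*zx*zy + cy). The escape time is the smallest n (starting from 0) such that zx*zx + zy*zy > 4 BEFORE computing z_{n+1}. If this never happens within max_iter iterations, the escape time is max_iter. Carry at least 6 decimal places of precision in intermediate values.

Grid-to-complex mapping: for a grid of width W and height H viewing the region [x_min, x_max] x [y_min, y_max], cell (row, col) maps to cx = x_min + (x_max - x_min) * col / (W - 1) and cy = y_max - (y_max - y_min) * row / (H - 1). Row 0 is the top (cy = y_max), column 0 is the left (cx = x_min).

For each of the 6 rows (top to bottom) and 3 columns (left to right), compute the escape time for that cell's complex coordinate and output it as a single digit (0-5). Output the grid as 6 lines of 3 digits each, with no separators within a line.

(row=0, col=0): c = -1.2100 + 0.3600i → escape time 5
(row=0, col=1): c = -0.6000 + 0.3600i → escape time 5
(row=0, col=2): c = 0.0100 + 0.3600i → escape time 5
(row=1, col=0): c = -1.2100 + 0.0400i → escape time 5
(row=1, col=1): c = -0.6000 + 0.0400i → escape time 5
(row=1, col=2): c = 0.0100 + 0.0400i → escape time 5
(row=2, col=0): c = -1.2100 + -0.2800i → escape time 5
(row=2, col=1): c = -0.6000 + -0.2800i → escape time 5
(row=2, col=2): c = 0.0100 + -0.2800i → escape time 5
(row=3, col=0): c = -1.2100 + -0.6000i → escape time 3
(row=3, col=1): c = -0.6000 + -0.6000i → escape time 5
(row=3, col=2): c = 0.0100 + -0.6000i → escape time 5
(row=4, col=0): c = -1.2100 + -0.9200i → escape time 3
(row=4, col=1): c = -0.6000 + -0.9200i → escape time 4
(row=4, col=2): c = 0.0100 + -0.9200i → escape time 5
(row=5, col=0): c = -1.2100 + -1.2400i → escape time 2
(row=5, col=1): c = -0.6000 + -1.2400i → escape time 3
(row=5, col=2): c = 0.0100 + -1.2400i → escape time 3

Answer: 555
555
555
355
345
233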